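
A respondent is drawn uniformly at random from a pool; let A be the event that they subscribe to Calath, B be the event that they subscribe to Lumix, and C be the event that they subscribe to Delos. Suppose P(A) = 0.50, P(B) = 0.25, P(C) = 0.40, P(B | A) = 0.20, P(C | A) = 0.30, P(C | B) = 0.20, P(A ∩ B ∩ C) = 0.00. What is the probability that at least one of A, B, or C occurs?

0.85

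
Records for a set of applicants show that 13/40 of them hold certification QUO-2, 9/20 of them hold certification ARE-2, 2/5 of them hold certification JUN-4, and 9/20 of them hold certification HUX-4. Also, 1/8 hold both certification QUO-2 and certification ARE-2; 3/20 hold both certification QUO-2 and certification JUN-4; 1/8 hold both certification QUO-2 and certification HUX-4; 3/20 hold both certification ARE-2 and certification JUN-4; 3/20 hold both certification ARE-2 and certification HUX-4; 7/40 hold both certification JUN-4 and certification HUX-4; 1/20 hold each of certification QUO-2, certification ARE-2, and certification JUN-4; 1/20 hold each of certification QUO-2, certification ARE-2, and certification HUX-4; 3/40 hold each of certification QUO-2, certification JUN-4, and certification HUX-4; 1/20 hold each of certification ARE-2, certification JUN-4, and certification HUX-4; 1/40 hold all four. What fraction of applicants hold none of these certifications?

By inclusion-exclusion,
P(≥1) = 13/40 + 9/20 + 2/5 + 9/20 − 1/8 − 3/20 − 1/8 − 3/20 − 3/20 − 7/40 + 1/20 + 1/20 + 3/40 + 1/20 − 1/40 = 19/20
P(none) = 1 − 19/20 = 1/20

1/20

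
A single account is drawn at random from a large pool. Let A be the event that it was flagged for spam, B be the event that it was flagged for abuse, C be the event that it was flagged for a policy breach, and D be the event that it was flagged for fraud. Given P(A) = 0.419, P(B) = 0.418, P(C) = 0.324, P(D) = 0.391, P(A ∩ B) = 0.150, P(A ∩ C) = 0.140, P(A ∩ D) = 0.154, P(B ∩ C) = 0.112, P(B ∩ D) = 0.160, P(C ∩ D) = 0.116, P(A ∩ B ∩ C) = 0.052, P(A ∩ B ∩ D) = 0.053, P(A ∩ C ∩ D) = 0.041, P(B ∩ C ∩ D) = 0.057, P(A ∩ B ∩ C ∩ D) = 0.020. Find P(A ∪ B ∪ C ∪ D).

0.903

Using inclusion–exclusion:
P(A ∪ B ∪ C ∪ D) = 0.419 + 0.418 + 0.324 + 0.391 − 0.150 − 0.140 − 0.154 − 0.112 − 0.160 − 0.116 + 0.052 + 0.053 + 0.041 + 0.057 − 0.020 = 0.903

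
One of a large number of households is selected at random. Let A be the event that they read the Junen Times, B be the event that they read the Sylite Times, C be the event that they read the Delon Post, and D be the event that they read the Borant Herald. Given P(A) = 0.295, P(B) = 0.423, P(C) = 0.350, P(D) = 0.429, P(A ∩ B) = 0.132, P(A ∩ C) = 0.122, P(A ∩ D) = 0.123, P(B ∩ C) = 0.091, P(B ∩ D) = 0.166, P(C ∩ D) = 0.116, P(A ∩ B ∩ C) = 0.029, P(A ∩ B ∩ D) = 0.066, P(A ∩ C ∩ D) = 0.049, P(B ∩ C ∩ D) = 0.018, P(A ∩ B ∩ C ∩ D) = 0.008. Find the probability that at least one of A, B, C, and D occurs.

0.901

P(A ∪ B ∪ C ∪ D) = 0.295 + 0.423 + 0.350 + 0.429 − 0.132 − 0.122 − 0.123 − 0.091 − 0.166 − 0.116 + 0.029 + 0.066 + 0.049 + 0.018 − 0.008 = 0.901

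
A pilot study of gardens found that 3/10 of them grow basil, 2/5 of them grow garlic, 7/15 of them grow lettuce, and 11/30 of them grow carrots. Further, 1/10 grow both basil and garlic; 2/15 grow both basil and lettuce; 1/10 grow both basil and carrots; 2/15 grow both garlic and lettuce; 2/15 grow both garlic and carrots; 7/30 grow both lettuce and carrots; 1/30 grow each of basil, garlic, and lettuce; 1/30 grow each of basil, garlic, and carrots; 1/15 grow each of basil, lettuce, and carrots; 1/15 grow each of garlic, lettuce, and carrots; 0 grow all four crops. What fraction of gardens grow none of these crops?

1/10

P(union) = 3/10 + 2/5 + 7/15 + 11/30 − 1/10 − 2/15 − 1/10 − 2/15 − 2/15 − 7/30 + 1/30 + 1/30 + 1/15 + 1/15 − 0 = 9/10
P(none) = 1 − 9/10 = 1/10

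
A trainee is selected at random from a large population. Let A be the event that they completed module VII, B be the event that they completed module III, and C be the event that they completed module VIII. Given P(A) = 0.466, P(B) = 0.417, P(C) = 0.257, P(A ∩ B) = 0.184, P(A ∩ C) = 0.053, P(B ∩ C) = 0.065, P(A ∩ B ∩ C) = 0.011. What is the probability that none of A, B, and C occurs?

Using inclusion–exclusion:
P(A ∪ B ∪ C) = 0.466 + 0.417 + 0.257 − 0.184 − 0.053 − 0.065 + 0.011 = 0.849
P(none) = 1 − 0.849 = 0.151

0.151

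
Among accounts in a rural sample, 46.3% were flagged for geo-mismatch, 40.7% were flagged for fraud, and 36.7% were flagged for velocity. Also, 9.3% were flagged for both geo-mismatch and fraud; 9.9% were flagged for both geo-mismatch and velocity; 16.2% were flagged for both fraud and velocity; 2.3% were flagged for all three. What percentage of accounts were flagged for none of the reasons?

Using inclusion–exclusion:
P(union) = 46.3 + 40.7 + 36.7 − 9.3 − 9.9 − 16.2 + 2.3 = 90.6%
P(none) = 100% − 90.6% = 9.4%

9.4%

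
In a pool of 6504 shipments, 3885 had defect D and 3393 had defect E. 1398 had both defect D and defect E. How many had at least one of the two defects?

5880

By inclusion–exclusion:
N(≥1) = 3885 + 3393 − 1398 = 5880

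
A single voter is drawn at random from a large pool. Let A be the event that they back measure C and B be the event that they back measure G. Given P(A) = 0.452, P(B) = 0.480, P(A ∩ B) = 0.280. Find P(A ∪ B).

By inclusion-exclusion,
P(A ∪ B) = 0.452 + 0.480 − 0.280 = 0.652

0.652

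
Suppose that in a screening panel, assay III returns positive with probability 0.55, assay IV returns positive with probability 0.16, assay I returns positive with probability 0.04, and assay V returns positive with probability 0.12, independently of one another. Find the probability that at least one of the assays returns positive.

Independence gives P(none) = ∏(1 − pᵢ).
P(none) = (1 − 0.55) × (1 − 0.16) × (1 − 0.04) × (1 − 0.12) = 0.45 × 0.84 × 0.96 × 0.88 = 0.3193344
P(at least one) = 1 − 0.3193344 = 0.6806656

0.6806656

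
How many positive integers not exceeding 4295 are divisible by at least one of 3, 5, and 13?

2180

Apply inclusion-exclusion:
1431 + 859 + 330 − 286 − 110 − 66 + 22 = 2180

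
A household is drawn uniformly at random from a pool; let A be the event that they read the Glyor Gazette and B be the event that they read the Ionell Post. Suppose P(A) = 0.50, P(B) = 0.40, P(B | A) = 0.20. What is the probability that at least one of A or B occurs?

P(A ∩ B) = P(A)·P(B|A) = 0.50 × 0.20 = 0.10
By inclusion–exclusion:
P(A ∪ B) = 0.50 + 0.40 − 0.10 = 0.80

0.80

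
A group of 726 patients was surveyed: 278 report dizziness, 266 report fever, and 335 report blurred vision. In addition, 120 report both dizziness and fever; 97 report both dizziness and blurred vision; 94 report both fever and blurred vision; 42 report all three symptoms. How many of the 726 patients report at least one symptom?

610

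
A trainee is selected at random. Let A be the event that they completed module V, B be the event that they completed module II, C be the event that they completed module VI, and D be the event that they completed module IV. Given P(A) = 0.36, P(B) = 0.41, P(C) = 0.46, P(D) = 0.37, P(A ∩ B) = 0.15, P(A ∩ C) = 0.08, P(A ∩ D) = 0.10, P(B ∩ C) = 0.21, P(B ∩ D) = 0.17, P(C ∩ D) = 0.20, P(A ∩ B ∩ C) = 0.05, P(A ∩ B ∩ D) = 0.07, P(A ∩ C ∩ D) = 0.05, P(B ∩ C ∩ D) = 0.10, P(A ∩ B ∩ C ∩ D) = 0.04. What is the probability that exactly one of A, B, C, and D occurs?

P(exactly one) = 0.36 + 0.41 + 0.46 + 0.37 − 2·0.15 − 2·0.08 − 2·0.10 − 2·0.21 − 2·0.17 − 2·0.20 + 3·0.05 + 3·0.07 + 3·0.05 + 3·0.10 − 4·0.04 = 0.43

0.43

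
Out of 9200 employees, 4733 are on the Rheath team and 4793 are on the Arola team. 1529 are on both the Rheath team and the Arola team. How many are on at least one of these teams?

7997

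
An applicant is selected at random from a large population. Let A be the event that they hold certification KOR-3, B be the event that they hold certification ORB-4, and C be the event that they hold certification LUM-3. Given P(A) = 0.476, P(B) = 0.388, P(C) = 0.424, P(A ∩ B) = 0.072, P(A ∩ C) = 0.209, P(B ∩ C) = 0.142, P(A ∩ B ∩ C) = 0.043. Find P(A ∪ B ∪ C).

Apply inclusion-exclusion:
P(A ∪ B ∪ C) = 0.476 + 0.388 + 0.424 − 0.072 − 0.209 − 0.142 + 0.043 = 0.908

0.908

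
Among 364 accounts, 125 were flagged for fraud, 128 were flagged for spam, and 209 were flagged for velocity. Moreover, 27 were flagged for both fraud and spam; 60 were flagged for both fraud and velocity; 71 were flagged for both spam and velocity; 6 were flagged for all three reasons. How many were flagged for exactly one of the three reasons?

164

Using the inclusion–exclusion count for exactly one event:
N(exactly one) = 125 + 128 + 209 − 2·27 − 2·60 − 2·71 + 3·6 = 164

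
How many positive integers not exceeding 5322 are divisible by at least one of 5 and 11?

1451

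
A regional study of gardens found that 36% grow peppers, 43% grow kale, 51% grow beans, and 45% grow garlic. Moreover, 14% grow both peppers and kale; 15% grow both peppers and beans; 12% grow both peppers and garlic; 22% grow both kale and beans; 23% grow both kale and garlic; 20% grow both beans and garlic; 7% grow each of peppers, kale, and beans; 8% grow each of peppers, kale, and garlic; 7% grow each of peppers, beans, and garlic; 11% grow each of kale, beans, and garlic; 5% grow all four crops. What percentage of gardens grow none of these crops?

3%

Apply inclusion-exclusion:
P(≥1) = 36 + 43 + 51 + 45 − 14 − 15 − 12 − 22 − 23 − 20 + 7 + 8 + 7 + 11 − 5 = 97%
P(none) = 100% − 97% = 3%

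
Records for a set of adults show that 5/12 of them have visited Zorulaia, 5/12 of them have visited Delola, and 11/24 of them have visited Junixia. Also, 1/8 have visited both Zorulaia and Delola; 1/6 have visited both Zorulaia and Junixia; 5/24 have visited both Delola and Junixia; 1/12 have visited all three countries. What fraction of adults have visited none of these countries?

1/8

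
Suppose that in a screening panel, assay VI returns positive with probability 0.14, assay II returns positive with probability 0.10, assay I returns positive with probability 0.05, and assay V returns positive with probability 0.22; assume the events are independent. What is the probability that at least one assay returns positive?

0.426466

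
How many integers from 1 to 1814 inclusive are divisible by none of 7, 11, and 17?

Inclusion–exclusion gives
⌊1814/7⌋ + ⌊1814/11⌋ + ⌊1814/17⌋ − ⌊1814/77⌋ − ⌊1814/119⌋ − ⌊1814/187⌋ + ⌊1814/1309⌋ = 259 + 164 + 106 − 23 − 15 − 9 + 1 = 483
1814 − 483 = 1331

1331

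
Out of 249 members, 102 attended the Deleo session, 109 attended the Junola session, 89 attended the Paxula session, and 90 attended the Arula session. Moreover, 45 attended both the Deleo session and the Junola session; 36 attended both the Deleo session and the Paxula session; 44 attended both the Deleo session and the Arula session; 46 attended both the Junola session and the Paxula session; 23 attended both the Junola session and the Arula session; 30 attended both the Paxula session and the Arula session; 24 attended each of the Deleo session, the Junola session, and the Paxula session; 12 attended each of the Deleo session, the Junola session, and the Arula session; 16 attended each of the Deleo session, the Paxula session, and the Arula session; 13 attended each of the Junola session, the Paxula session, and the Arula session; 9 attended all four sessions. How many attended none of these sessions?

27

Apply inclusion-exclusion:
|at least one| = 102 + 109 + 89 + 90 − 45 − 36 − 44 − 46 − 23 − 30 + 24 + 12 + 16 + 13 − 9 = 222
None: 249 − 222 = 27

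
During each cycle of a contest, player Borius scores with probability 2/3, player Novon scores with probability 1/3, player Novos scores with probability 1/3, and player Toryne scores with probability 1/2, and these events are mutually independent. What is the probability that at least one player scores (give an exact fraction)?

25/27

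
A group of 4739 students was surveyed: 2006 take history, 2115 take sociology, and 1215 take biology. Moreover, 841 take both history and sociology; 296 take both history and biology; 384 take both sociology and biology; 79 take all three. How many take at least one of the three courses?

3894

|at least one| = 2006 + 2115 + 1215 − 841 − 296 − 384 + 79 = 3894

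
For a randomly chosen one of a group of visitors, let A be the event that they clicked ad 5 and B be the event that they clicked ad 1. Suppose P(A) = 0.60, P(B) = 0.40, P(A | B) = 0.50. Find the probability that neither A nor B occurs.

0.20

P(A ∩ B) = P(B)·P(A|B) = 0.40 × 0.50 = 0.20
P(A ∪ B) = 0.60 + 0.40 − 0.20 = 0.80
P(none) = 1 − 0.80 = 0.20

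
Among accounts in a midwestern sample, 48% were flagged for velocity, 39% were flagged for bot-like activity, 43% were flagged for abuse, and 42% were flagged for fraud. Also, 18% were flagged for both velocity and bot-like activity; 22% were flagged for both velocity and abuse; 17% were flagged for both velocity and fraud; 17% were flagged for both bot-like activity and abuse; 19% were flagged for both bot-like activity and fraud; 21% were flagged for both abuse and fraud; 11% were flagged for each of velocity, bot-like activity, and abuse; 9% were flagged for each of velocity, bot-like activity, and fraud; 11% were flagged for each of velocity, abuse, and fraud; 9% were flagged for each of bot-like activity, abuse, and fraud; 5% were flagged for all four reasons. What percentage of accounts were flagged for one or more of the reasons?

P(at least one) = 48 + 39 + 43 + 42 − 18 − 22 − 17 − 17 − 19 − 21 + 11 + 9 + 11 + 9 − 5 = 93%

93%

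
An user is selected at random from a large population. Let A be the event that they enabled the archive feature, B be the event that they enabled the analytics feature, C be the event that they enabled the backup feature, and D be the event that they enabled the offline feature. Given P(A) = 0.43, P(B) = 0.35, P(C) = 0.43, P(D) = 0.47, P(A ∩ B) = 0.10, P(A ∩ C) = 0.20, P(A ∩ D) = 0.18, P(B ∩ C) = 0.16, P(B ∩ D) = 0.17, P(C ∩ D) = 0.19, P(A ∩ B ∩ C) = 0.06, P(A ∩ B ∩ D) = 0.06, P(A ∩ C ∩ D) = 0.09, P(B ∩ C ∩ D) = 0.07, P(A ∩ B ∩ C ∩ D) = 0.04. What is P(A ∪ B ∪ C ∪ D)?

Inclusion–exclusion gives
P(A ∪ B ∪ C ∪ D) = 0.43 + 0.35 + 0.43 + 0.47 − 0.10 − 0.20 − 0.18 − 0.16 − 0.17 − 0.19 + 0.06 + 0.06 + 0.09 + 0.07 − 0.04 = 0.92

0.92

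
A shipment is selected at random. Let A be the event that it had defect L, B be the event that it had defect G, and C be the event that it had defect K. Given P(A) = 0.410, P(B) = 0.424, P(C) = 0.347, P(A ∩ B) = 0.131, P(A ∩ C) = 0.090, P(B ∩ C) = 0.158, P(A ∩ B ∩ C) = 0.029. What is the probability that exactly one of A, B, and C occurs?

P(exactly one) = 0.410 + 0.424 + 0.347 − 2·0.131 − 2·0.090 − 2·0.158 + 3·0.029 = 0.510

0.510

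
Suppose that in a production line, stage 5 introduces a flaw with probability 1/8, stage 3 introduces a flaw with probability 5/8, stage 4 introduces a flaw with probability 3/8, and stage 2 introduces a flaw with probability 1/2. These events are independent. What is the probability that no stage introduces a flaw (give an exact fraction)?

P(none) = (1 − 1/8) × (1 − 5/8) × (1 − 3/8) × (1 − 1/2) = 7/8 × 3/8 × 5/8 × 1/2 = 105/1024

105/1024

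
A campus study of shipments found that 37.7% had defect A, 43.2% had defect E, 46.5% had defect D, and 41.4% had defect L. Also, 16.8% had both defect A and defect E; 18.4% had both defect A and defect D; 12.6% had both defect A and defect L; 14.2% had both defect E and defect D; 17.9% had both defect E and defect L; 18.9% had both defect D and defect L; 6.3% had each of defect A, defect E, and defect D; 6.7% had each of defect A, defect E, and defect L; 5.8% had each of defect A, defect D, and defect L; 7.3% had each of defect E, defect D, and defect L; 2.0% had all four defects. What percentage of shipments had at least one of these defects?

By inclusion-exclusion,
P(union) = 37.7 + 43.2 + 46.5 + 41.4 − 16.8 − 18.4 − 12.6 − 14.2 − 17.9 − 18.9 + 6.3 + 6.7 + 5.8 + 7.3 − 2.0 = 94.1%

94.1%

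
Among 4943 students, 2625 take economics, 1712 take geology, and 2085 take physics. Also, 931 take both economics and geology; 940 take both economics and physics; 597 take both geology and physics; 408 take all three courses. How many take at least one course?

|union| = 2625 + 1712 + 2085 − 931 − 940 − 597 + 408 = 4362

4362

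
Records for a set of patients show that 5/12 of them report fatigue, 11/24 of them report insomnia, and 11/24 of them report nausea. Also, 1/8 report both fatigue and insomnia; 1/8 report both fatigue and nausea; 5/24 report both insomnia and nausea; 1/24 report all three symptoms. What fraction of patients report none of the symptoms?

1/12

P(union) = 5/12 + 11/24 + 11/24 − 1/8 − 1/8 − 5/24 + 1/24 = 11/12
P(none) = 1 − 11/12 = 1/12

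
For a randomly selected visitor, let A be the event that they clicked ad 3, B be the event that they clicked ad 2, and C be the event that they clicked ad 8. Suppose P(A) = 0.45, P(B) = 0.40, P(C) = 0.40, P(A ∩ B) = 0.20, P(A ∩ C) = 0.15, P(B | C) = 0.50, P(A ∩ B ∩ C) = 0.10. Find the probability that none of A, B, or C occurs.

0.20

P(B ∩ C) = P(C)·P(B|C) = 0.40 × 0.50 = 0.20
P(A ∪ B ∪ C) = 0.45 + 0.40 + 0.40 − 0.20 − 0.15 − 0.20 + 0.10 = 0.80
P(none) = 1 − 0.80 = 0.20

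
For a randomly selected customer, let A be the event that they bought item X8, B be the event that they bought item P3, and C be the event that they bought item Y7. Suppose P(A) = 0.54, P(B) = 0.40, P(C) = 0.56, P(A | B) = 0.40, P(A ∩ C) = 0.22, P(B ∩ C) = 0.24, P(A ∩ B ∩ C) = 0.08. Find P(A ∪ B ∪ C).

P(A ∩ B) = P(B)·P(A|B) = 0.40 × 0.40 = 0.16
P(A ∪ B ∪ C) = 0.54 + 0.40 + 0.56 − 0.16 − 0.22 − 0.24 + 0.08 = 0.96

0.96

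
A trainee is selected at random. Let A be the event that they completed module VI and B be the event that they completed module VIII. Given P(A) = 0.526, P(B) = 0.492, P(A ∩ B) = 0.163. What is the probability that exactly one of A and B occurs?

By inclusion–exclusion (exactly-one form):
P(exactly one) = 0.526 + 0.492 − 2·0.163 = 0.692

0.692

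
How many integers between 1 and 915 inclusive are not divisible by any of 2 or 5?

Inclusion–exclusion gives
floor(915/2) + floor(915/5) − floor(915/10) = 457 + 183 − 91 = 549
915 − 549 = 366

366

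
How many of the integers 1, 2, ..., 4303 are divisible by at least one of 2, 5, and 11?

2738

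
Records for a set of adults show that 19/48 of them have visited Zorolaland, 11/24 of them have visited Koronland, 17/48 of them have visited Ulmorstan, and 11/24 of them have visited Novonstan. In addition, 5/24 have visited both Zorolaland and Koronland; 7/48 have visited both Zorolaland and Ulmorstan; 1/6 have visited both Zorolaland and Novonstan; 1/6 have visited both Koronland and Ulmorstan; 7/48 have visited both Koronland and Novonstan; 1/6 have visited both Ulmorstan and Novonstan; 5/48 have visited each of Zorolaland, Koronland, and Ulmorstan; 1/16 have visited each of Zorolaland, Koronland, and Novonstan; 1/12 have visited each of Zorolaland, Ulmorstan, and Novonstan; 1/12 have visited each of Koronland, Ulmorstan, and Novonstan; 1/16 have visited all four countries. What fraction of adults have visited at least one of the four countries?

15/16

By inclusion–exclusion:
P(at least one) = 19/48 + 11/24 + 17/48 + 11/24 − 5/24 − 7/48 − 1/6 − 1/6 − 7/48 − 1/6 + 5/48 + 1/16 + 1/12 + 1/12 − 1/16 = 15/16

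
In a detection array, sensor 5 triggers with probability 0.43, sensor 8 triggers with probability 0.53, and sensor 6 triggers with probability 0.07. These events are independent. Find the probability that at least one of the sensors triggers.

Since the events are independent, P(none) is the product of the individual non-occurrence probabilities.
P(none) = (1 − 0.43) × (1 − 0.53) × (1 − 0.07) = 0.57 × 0.47 × 0.93 = 0.249147
P(at least one) = 1 − 0.249147 = 0.750853

0.750853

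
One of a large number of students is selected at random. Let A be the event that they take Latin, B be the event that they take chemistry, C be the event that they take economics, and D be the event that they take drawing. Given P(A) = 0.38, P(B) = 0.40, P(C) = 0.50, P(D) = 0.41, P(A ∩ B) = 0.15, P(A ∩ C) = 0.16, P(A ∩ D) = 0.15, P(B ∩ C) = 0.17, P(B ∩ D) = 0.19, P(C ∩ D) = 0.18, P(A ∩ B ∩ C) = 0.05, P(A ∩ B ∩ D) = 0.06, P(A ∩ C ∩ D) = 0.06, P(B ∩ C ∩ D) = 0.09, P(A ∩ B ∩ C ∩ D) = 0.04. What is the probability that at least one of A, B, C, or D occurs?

0.91

Inclusion–exclusion gives
P(A ∪ B ∪ C ∪ D) = 0.38 + 0.40 + 0.50 + 0.41 − 0.15 − 0.16 − 0.15 − 0.17 − 0.19 − 0.18 + 0.05 + 0.06 + 0.06 + 0.09 − 0.04 = 0.91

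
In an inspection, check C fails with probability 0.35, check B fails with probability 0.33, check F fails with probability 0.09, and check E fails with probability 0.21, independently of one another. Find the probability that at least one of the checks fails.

0.68691905

P(none) = (1 − 0.35) × (1 − 0.33) × (1 − 0.09) × (1 − 0.21) = 0.65 × 0.67 × 0.91 × 0.79 = 0.31308095
P(at least one) = 1 − 0.31308095 = 0.68691905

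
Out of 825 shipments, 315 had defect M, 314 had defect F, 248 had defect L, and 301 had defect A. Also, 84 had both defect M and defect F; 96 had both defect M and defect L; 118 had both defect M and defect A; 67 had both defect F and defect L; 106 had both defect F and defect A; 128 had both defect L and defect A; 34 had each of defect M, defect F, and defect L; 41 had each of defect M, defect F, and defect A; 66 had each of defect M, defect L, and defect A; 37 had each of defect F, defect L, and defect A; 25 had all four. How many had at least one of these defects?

732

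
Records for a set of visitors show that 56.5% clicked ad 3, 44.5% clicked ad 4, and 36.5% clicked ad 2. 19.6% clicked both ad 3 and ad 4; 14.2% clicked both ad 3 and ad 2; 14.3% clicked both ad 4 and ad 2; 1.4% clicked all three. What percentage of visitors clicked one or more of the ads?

90.8%

Apply inclusion-exclusion:
P(union) = 56.5 + 44.5 + 36.5 − 19.6 − 14.2 − 14.3 + 1.4 = 90.8%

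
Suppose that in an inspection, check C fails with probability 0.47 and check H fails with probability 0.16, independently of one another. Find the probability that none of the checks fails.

Independence gives P(none) = ∏(1 − pᵢ).
P(none) = (1 − 0.47) × (1 − 0.16) = 0.53 × 0.84 = 0.4452

0.4452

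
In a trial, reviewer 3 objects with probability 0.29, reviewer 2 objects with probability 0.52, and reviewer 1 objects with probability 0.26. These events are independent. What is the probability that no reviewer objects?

P(none) = (1 − 0.29) × (1 − 0.52) × (1 − 0.26) = 0.71 × 0.48 × 0.74 = 0.252192

0.252192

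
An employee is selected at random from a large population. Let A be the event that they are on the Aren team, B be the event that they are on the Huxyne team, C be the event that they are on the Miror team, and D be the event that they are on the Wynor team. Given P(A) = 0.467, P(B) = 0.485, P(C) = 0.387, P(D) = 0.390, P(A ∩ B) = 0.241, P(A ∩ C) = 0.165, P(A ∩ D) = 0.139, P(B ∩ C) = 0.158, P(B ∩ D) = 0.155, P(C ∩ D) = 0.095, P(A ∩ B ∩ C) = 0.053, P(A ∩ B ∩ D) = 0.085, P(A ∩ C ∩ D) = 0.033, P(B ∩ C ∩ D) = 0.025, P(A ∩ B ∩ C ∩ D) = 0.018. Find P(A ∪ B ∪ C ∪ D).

0.954

P(A ∪ B ∪ C ∪ D) = 0.467 + 0.485 + 0.387 + 0.390 − 0.241 − 0.165 − 0.139 − 0.158 − 0.155 − 0.095 + 0.053 + 0.085 + 0.033 + 0.025 − 0.018 = 0.954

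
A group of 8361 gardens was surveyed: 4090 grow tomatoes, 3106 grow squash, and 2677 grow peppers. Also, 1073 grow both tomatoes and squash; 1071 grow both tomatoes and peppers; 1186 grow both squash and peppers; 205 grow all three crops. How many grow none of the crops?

|at least one| = 4090 + 3106 + 2677 − 1073 − 1071 − 1186 + 205 = 6748
None: 8361 − 6748 = 1613

1613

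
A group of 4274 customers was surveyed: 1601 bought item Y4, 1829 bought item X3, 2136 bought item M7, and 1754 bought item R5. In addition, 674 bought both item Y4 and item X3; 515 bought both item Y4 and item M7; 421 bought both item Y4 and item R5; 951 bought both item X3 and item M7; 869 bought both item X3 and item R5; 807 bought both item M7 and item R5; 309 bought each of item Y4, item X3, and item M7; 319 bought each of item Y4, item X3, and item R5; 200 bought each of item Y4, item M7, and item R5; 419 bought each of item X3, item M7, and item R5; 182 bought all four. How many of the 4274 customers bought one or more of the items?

Inclusion–exclusion gives
N(≥1) = 1601 + 1829 + 2136 + 1754 − 674 − 515 − 421 − 951 − 869 − 807 + 309 + 319 + 200 + 419 − 182 = 4148

4148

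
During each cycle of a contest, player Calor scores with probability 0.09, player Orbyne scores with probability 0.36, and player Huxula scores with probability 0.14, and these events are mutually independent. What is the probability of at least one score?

P(none) = (1 − 0.09) × (1 − 0.36) × (1 − 0.14) = 0.91 × 0.64 × 0.86 = 0.500864
P(at least one) = 1 − 0.500864 = 0.499136

0.499136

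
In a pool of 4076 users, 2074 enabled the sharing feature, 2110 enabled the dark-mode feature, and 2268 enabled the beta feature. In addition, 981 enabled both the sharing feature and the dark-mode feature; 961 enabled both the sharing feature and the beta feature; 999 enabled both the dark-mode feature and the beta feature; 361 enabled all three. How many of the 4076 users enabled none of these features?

|at least one| = 2074 + 2110 + 2268 − 981 − 961 − 999 + 361 = 3872
None: 4076 − 3872 = 204

204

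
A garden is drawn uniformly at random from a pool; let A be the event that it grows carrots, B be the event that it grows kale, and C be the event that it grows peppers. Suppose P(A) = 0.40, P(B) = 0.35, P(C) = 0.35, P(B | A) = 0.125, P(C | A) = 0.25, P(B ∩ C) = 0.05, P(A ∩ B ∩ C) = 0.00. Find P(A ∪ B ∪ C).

P(A ∩ B) = P(A)·P(B|A) = 0.40 × 0.125 = 0.05
P(A ∩ C) = P(A)·P(C|A) = 0.40 × 0.25 = 0.10
P(A ∪ B ∪ C) = 0.40 + 0.35 + 0.35 − 0.05 − 0.10 − 0.05 + 0.00 = 0.90

0.90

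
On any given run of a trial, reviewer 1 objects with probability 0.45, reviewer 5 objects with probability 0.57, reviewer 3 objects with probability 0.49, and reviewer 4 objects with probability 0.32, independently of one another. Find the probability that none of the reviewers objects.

P(none) = (1 − 0.45) × (1 − 0.57) × (1 − 0.49) × (1 − 0.32) = 0.55 × 0.43 × 0.51 × 0.68 = 0.0820182

0.0820182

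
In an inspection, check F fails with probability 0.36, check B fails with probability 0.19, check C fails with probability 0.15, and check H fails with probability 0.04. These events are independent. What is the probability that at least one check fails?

P(none) = (1 − 0.36) × (1 − 0.19) × (1 − 0.15) × (1 − 0.04) = 0.64 × 0.81 × 0.85 × 0.96 = 0.4230144
P(at least one) = 1 − 0.4230144 = 0.5769856

0.5769856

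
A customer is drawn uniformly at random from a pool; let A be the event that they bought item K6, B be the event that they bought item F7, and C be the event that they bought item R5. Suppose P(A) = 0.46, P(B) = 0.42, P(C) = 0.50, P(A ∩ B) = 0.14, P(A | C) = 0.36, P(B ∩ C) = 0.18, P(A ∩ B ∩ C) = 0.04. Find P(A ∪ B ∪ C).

0.92

P(A ∩ C) = P(C)·P(A|C) = 0.50 × 0.36 = 0.18
By inclusion-exclusion,
P(A ∪ B ∪ C) = 0.46 + 0.42 + 0.50 − 0.14 − 0.18 − 0.18 + 0.04 = 0.92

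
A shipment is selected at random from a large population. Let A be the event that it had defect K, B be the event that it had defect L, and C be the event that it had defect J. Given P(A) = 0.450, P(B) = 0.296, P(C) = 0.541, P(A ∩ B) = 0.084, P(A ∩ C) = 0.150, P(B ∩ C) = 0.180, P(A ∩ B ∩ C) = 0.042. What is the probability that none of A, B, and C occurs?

0.085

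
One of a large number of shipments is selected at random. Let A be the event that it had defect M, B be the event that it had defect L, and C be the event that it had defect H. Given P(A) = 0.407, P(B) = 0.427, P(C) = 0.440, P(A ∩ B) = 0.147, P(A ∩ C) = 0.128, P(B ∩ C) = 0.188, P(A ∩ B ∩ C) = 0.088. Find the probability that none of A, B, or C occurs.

Using inclusion–exclusion:
P(A ∪ B ∪ C) = 0.407 + 0.427 + 0.440 − 0.147 − 0.128 − 0.188 + 0.088 = 0.899
P(none) = 1 − 0.899 = 0.101

0.101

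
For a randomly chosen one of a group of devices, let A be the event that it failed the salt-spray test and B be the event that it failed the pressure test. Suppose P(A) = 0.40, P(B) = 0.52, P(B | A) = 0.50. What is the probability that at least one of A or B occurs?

0.72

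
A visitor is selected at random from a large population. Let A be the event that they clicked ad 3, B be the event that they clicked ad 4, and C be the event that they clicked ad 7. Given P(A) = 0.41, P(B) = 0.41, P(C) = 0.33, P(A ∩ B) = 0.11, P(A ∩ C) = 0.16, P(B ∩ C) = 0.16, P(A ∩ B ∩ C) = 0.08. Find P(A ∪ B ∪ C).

0.80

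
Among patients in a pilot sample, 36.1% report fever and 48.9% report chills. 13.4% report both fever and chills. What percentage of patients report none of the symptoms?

By inclusion–exclusion:
P(at least one) = 36.1 + 48.9 − 13.4 = 71.6%
P(none) = 100% − 71.6% = 28.4%

28.4%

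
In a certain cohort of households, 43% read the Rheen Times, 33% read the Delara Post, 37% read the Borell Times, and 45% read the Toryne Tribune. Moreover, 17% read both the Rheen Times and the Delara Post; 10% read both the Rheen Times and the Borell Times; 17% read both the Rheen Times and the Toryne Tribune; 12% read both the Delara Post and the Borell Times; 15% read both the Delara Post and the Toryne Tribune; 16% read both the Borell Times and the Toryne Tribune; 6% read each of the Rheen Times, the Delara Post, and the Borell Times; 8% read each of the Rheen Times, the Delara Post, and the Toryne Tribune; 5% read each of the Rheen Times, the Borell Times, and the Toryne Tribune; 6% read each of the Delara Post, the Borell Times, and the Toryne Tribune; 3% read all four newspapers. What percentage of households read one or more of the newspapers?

93%

P(≥1) = 43 + 33 + 37 + 45 − 17 − 10 − 17 − 12 − 15 − 16 + 6 + 8 + 5 + 6 − 3 = 93%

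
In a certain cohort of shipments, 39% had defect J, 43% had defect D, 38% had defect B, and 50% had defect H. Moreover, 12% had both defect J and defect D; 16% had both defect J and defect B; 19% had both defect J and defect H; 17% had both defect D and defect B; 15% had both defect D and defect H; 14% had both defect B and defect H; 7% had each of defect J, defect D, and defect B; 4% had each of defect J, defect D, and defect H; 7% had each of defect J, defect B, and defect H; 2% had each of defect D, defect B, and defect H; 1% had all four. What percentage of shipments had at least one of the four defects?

96%

Inclusion–exclusion gives
P(union) = 39 + 43 + 38 + 50 − 12 − 16 − 19 − 17 − 15 − 14 + 7 + 4 + 7 + 2 − 1 = 96%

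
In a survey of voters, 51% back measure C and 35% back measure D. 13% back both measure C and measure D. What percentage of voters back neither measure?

Apply inclusion-exclusion:
P(≥1) = 51 + 35 − 13 = 73%
P(none) = 100% − 73% = 27%

27%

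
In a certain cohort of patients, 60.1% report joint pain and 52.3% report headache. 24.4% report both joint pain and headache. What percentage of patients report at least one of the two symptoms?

88.0%

By inclusion-exclusion,
P(union) = 60.1 + 52.3 − 24.4 = 88.0%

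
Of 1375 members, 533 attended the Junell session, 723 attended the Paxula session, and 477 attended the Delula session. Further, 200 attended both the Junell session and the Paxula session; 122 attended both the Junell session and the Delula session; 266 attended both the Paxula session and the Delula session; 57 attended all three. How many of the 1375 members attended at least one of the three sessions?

Using inclusion–exclusion:
|union| = 533 + 723 + 477 − 200 − 122 − 266 + 57 = 1202

1202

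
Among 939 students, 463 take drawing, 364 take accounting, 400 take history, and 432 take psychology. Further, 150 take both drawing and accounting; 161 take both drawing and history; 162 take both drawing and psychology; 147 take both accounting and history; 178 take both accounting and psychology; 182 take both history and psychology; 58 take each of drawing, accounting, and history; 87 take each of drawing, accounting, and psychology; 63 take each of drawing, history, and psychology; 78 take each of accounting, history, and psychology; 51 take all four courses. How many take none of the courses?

|at least one| = 463 + 364 + 400 + 432 − 150 − 161 − 162 − 147 − 178 − 182 + 58 + 87 + 63 + 78 − 51 = 914
None: 939 − 914 = 25

25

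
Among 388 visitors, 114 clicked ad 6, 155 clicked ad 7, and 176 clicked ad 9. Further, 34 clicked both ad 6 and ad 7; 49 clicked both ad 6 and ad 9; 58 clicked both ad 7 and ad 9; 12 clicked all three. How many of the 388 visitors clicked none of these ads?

72

By inclusion–exclusion:
N(≥1) = 114 + 155 + 176 − 34 − 49 − 58 + 12 = 316
None: 388 − 316 = 72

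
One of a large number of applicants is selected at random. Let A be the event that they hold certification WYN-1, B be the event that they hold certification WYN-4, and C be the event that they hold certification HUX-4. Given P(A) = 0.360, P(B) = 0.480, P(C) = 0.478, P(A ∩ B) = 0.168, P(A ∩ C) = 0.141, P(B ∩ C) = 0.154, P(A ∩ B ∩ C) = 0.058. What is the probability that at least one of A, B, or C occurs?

By inclusion–exclusion:
P(A ∪ B ∪ C) = 0.360 + 0.480 + 0.478 − 0.168 − 0.141 − 0.154 + 0.058 = 0.913

0.913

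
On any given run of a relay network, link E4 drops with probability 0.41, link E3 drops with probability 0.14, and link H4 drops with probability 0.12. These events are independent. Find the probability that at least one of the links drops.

0.553488

P(none) = (1 − 0.41) × (1 − 0.14) × (1 − 0.12) = 0.59 × 0.86 × 0.88 = 0.446512
P(at least one) = 1 − 0.446512 = 0.553488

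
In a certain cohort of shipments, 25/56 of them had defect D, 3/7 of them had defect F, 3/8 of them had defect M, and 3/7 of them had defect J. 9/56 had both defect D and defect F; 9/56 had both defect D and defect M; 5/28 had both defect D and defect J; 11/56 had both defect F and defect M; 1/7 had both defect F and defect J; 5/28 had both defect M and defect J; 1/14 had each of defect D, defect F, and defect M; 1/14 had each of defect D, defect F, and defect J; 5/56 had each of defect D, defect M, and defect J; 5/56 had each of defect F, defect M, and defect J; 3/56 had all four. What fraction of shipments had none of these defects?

1/14

P(union) = 25/56 + 3/7 + 3/8 + 3/7 − 9/56 − 9/56 − 5/28 − 11/56 − 1/7 − 5/28 + 1/14 + 1/14 + 5/56 + 5/56 − 3/56 = 13/14
P(none) = 1 − 13/14 = 1/14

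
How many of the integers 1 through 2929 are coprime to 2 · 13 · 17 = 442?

1273

Using inclusion–exclusion:
floor(2929/2) + floor(2929/13) + floor(2929/17) − floor(2929/26) − floor(2929/34) − floor(2929/221) + floor(2929/442) = 1464 + 225 + 172 − 112 − 86 − 13 + 6 = 1656
2929 − 1656 = 1273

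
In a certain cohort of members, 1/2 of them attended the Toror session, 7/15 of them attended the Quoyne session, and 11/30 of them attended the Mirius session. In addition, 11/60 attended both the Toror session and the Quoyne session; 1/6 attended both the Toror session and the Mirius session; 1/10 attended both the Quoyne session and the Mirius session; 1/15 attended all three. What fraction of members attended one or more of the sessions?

Using inclusion–exclusion:
P(union) = 1/2 + 7/15 + 11/30 − 11/60 − 1/6 − 1/10 + 1/15 = 19/20

19/20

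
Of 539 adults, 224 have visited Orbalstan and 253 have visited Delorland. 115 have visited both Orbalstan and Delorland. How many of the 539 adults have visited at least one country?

362

|union| = 224 + 253 − 115 = 362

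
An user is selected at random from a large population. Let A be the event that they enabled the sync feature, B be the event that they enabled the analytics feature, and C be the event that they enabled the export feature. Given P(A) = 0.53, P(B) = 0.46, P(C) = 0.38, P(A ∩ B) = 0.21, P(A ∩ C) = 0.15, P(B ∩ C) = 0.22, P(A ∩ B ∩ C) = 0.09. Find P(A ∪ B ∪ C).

0.88

By inclusion-exclusion,
P(A ∪ B ∪ C) = 0.53 + 0.46 + 0.38 − 0.21 − 0.15 − 0.22 + 0.09 = 0.88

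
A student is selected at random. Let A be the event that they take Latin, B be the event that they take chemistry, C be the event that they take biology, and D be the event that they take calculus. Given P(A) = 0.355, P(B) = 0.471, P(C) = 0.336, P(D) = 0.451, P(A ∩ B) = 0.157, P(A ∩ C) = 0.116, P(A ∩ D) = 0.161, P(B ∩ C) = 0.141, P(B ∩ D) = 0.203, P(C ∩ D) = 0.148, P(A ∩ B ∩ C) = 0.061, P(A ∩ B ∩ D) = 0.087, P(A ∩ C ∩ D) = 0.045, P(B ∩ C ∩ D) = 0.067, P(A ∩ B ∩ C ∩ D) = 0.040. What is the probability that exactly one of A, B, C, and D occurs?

0.381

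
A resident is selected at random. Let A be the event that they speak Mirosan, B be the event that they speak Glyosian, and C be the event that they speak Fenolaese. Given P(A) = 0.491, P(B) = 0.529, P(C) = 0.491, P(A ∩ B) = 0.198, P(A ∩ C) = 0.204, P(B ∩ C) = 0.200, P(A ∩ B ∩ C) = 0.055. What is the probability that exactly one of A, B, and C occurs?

Using the inclusion–exclusion count for exactly one event:
P(exactly one) = 0.491 + 0.529 + 0.491 − 2·0.198 − 2·0.204 − 2·0.200 + 3·0.055 = 0.472

0.472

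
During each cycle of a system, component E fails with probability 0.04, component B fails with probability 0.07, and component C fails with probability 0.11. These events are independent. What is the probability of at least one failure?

0.205408

P(none) = (1 − 0.04) × (1 − 0.07) × (1 − 0.11) = 0.96 × 0.93 × 0.89 = 0.794592
P(at least one) = 1 − 0.794592 = 0.205408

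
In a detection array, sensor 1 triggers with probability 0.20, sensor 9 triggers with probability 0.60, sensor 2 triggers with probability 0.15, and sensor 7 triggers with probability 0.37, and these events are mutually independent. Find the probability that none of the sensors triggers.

0.17136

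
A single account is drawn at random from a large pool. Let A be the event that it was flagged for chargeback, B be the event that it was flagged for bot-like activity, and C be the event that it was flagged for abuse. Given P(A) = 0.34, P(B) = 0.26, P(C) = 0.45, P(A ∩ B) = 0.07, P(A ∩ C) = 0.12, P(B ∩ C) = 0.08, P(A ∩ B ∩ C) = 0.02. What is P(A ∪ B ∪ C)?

Inclusion–exclusion gives
P(A ∪ B ∪ C) = 0.34 + 0.26 + 0.45 − 0.07 − 0.12 − 0.08 + 0.02 = 0.80

0.80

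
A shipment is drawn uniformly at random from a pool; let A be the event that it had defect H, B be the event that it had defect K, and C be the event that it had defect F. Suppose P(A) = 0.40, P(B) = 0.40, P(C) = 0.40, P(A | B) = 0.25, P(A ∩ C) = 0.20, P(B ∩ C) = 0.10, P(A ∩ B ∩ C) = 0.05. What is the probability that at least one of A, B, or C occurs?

0.85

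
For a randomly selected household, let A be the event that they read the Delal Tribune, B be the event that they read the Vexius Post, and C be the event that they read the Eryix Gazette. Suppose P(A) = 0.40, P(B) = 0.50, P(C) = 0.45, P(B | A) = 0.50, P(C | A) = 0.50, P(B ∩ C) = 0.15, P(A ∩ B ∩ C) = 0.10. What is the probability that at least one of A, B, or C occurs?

P(A ∩ B) = P(A)·P(B|A) = 0.40 × 0.50 = 0.20
P(A ∩ C) = P(A)·P(C|A) = 0.40 × 0.50 = 0.20
By inclusion–exclusion:
P(A ∪ B ∪ C) = 0.40 + 0.50 + 0.45 − 0.20 − 0.20 − 0.15 + 0.10 = 0.90

0.90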